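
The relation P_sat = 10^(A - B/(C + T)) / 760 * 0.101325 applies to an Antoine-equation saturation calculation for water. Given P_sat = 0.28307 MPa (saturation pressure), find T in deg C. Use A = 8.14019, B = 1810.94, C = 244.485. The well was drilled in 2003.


T = B / (A - log10(P_sat * 760 / 0.101325)) - C
T = 1810.94 / (8.14019 - log10(0.28307 * 760 / 0.101325)) - 244.485
T = 131.76 deg C


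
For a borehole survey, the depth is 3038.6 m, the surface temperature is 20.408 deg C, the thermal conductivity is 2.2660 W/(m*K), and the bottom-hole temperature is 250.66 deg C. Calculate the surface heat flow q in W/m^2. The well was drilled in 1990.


Step 1: grad = (T_d - T_surf)/d * 1000 = (250.66 - 20.408)/3038.6 * 1000 = 75.77569 deg C/km
Step 2: q = k * grad / 1000 = 2.266 * 75.77569 / 1000 = 0.17171 W/m^2
q = 0.17171 W/m^2


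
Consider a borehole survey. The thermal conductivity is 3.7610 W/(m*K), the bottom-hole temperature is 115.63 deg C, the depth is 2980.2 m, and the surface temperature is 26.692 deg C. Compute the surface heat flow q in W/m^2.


Step 1: grad = (T_d - T_surf)/d * 1000 = (115.63 - 26.692)/2980.2 * 1000 = 29.84296 deg C/km
Step 2: q = k * grad / 1000 = 3.761 * 29.84296 / 1000 = 0.11224 W/m^2
q = 0.11224 W/m^2


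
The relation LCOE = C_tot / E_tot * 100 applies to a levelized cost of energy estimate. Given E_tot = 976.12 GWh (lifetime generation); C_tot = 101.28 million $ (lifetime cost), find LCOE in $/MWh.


LCOE = C_tot / E_tot * 100
LCOE = 101.28 / 976.12 * 100
LCOE = 10.37577 cents/kWh
Convert: 10.37577 cents/kWh * 10.0 = 103.76 $/MWh
LCOE = 103.76 $/MWh


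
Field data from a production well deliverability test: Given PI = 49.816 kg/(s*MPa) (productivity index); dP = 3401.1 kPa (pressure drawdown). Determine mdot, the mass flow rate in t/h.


mdot = PI * dP / 1000
mdot = 49.816 * 3401.1 / 1000
mdot = 169.4292 kg/s
Convert: 169.4292 kg/s * 3.6 = 609.95 t/h
mdot = 609.95 t/h


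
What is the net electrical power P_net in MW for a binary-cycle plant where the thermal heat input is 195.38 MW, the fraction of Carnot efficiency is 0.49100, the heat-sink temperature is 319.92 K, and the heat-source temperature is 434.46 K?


Step 1: eta = (1 - Tc/Th)*f = (1 - 319.92/434.46)*0.491 = 0.1294461
Step 2: P_net = eta * Q_in = 0.1294461 * 195.38 = 25.291 MW
P_net = 25.291 MW


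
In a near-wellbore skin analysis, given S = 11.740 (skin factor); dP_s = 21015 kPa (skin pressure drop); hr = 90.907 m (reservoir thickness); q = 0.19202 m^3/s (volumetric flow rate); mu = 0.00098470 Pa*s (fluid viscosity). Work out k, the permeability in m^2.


k = S*q*mu / (2*pi*dP_s*1000*hr)
k = 11.740*0.19202*0.00098470 / (2*pi*21015*1000*90.907)
k = 1.8493e-13 m^2


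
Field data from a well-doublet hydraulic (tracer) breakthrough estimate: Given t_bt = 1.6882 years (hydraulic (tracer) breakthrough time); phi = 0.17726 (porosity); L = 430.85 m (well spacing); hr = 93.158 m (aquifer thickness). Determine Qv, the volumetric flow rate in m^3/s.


Qv = pi*hr*phi*L^2 / (3*t_bt*365.25*86400)
Qv = pi*93.158*0.17726*430.85^2 / (3*1.6882*365.25*86400)
Qv = 0.060254 m^3/s


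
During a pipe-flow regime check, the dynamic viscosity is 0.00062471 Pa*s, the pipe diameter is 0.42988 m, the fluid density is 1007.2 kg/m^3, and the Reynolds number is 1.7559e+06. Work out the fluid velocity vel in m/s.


vel = Re * mu / (rho * D)
vel = 1.7559e+06 * 0.00062471 / (1007.2 * 0.42988)
vel = 2.5335 m/s


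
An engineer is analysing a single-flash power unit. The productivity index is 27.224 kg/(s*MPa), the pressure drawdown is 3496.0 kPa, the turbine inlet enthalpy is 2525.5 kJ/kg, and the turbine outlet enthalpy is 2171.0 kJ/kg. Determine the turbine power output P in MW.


Step 1: mdot = PI * dP / 1000 = 27.224 * 3496.0 / 1000 = 95.17510 kg/s
Step 2: P = mdot*(h_in - h_out)/1000 = 95.17510*(2525.5 - 2171.0)/1000 = 33.740 MW
P = 33.740 MW


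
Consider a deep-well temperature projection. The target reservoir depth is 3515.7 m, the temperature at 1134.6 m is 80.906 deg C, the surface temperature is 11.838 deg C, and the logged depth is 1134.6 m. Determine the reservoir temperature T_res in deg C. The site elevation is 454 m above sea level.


Step 1: grad = (T_d1 - T_surf)/d1 * 1000 = (80.906 - 11.838)/1134.6 * 1000 = 60.87432 deg C/km
Step 2: T_res = T_surf + grad*d2/1000 = 11.838 + 60.87432*3515.7/1000 = 225.85 deg C
T_res = 225.85 deg C


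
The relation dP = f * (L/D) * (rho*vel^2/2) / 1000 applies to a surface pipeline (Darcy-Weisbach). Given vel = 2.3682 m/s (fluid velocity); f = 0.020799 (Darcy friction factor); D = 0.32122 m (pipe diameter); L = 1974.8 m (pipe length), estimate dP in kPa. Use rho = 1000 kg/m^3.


dP = f * (L/D) * (rho*vel^2/2) / 1000
dP = 0.020799 * (1974.8/0.32122) * (1000*2.3682^2/2) / 1000
dP = 358.57 kPa


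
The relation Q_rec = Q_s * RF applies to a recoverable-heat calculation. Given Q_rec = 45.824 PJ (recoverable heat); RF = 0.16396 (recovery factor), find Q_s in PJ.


Q_s = Q_rec / RF
Q_s = 45.824 / 0.16396
Q_s = 279.48 PJ


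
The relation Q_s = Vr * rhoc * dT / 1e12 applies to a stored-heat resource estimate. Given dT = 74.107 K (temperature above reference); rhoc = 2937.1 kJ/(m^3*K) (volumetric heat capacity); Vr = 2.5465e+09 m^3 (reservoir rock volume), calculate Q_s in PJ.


Q_s = Vr * rhoc * dT / 1e12
Q_s = 2.5465e+09 * 2937.1 * 74.107 / 1e12
Q_s = 554.27 PJ


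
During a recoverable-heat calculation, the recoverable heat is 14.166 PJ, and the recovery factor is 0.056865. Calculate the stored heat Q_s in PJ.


Q_s = Q_rec / RF
Q_s = 14.166 / 0.056865
Q_s = 249.12 PJ


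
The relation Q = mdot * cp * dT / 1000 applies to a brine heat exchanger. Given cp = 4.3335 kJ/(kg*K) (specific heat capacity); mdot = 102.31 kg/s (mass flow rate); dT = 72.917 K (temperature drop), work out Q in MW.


Q = mdot * cp * dT / 1000
Q = 102.31 * 4.3335 * 72.917 / 1000
Q = 32.329 MW


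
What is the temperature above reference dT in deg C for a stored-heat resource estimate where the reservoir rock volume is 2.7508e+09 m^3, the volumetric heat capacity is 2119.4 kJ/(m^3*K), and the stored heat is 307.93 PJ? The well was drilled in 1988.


dT = Q_s * 1e12 / (Vr * rhoc)
dT = 307.93 * 1e12 / (2.7508e+09 * 2119.4)
dT = 52.81777 K
Convert (temperature difference, 1 K = 1 deg C): 52.81777 K = 52.81777 deg C
dT = 52.818 deg C


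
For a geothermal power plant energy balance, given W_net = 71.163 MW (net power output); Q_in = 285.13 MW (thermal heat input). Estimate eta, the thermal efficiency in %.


eta = W_net / Q_in * 100
eta = 71.163 / 285.13 * 100
eta = 24.958 %


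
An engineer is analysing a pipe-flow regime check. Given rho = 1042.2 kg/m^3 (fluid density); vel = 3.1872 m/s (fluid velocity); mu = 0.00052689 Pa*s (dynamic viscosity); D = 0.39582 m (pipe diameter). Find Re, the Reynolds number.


Re = rho * vel * D / mu
Re = 1042.2 * 3.1872 * 0.39582 / 0.00052689
Re = 2.4954e+06


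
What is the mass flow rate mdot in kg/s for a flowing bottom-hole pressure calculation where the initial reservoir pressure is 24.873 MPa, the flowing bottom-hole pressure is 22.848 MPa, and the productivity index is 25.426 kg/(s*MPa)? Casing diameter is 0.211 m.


mdot = (P_i - P_wf) * PI
mdot = (24.873 - 22.848) * 25.426
mdot = 51.488 kg/s


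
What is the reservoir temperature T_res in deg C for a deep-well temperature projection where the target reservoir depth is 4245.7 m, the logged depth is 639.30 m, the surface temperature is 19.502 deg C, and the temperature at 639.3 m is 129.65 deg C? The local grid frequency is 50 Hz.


Step 1: grad = (T_d1 - T_surf)/d1 * 1000 = (129.65 - 19.502)/639.3 * 1000 = 172.2947 deg C/km
Step 2: T_res = T_surf + grad*d2/1000 = 19.502 + 172.2947*4245.7/1000 = 751.01 deg C
T_res = 751.01 deg C


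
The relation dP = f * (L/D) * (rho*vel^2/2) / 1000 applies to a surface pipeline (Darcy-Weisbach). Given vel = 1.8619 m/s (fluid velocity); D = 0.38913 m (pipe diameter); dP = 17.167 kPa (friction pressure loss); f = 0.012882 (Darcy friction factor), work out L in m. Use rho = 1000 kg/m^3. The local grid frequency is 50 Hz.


L = dP*1000*D / (f*rho*vel^2/2)
L = 17.167*1000*0.38913 / (0.012882*1000*1.8619^2/2)
L = 299.17 m


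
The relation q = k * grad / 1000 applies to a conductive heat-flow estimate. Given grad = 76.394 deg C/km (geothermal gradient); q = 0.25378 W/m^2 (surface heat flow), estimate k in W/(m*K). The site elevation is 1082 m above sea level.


k = q * 1000 / grad
k = 0.25378 * 1000 / 76.394
k = 3.3220 W/(m*K)


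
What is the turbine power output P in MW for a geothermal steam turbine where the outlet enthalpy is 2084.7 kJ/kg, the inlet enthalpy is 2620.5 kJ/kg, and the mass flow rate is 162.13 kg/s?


P = mdot * (h_in - h_out) / 1000
P = 162.13 * (2620.5 - 2084.7) / 1000
P = 86.869 MW


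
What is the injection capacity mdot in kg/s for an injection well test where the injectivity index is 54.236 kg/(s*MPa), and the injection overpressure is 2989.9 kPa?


mdot = II * dP / 1000
mdot = 54.236 * 2989.9 / 1000
mdot = 162.16 kg/s


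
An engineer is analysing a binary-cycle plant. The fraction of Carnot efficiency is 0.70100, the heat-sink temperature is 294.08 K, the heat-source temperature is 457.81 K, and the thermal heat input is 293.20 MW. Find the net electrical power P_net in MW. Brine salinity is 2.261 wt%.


Step 1: eta = (1 - Tc/Th)*f = (1 - 294.08/457.81)*0.701 = 0.2507039
Step 2: P_net = eta * Q_in = 0.2507039 * 293.2 = 73.506 MW
P_net = 73.506 MW


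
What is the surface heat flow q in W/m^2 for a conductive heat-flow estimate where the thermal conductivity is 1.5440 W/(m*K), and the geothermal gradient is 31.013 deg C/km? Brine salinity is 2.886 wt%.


q = k * grad / 1000
q = 1.5440 * 31.013 / 1000
q = 0.047884 W/m^2


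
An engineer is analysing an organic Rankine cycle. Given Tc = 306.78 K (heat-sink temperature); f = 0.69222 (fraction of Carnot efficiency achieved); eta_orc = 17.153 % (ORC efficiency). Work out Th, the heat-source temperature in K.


Th = Tc / (1 - (eta_orc/100)/f)
Th = 306.78 / (1 - (17.153/100)/0.69222)
Th = 407.84 K


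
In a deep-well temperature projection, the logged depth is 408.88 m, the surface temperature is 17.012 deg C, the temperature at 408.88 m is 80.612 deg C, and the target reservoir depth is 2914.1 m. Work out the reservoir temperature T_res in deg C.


Step 1: grad = (T_d1 - T_surf)/d1 * 1000 = (80.612 - 17.012)/408.88 * 1000 = 155.5469 deg C/km
Step 2: T_res = T_surf + grad*d2/1000 = 17.012 + 155.5469*2914.1/1000 = 470.29 deg C
T_res = 470.29 deg C


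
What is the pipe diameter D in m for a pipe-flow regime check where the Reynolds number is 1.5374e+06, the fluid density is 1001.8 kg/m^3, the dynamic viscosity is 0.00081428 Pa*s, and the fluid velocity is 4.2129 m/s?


D = Re * mu / (rho * vel)
D = 1.5374e+06 * 0.00081428 / (1001.8 * 4.2129)
D = 0.29662 m


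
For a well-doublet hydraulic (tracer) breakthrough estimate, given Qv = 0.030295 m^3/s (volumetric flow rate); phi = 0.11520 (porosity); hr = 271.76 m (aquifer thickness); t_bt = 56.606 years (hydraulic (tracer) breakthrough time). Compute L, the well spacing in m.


L = sqrt(t_bt*365.25*86400*3*Qv / (pi*hr*phi))
L = sqrt(56.606*365.25*86400*3*0.030295 / (pi*271.76*0.11520))
L = 1284.8 m


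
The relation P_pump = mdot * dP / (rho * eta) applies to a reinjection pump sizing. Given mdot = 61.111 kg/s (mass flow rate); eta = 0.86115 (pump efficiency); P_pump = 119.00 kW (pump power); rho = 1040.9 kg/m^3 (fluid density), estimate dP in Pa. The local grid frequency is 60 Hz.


dP = P_pump * rho * eta / mdot
dP = 119.00 * 1040.9 * 0.86115 / 61.111
dP = 1745.482 kPa
Convert: 1745.482 kPa * 1000.0 = 1.7455e+06 Pa
dP = 1.7455e+06 Pa


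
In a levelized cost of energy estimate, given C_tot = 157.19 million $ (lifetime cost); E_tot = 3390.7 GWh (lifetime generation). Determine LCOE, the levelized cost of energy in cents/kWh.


LCOE = C_tot / E_tot * 100
LCOE = 157.19 / 3390.7 * 100
LCOE = 4.6359 cents/kWh


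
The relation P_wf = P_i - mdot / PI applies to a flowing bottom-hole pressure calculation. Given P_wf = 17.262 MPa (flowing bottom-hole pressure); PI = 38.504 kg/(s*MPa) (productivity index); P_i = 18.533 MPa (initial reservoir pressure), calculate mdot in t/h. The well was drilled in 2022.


mdot = (P_i - P_wf) * PI
mdot = (18.533 - 17.262) * 38.504
mdot = 48.93858 kg/s
Convert: 48.93858 kg/s * 3.6 = 176.18 t/h
mdot = 176.18 t/h


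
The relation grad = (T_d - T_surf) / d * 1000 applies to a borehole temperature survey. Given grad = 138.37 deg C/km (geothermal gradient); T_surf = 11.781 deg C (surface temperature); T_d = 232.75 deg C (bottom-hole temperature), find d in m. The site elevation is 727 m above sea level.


d = (T_d - T_surf) / grad * 1000
d = (232.75 - 11.781) / 138.37 * 1000
d = 1596.9 m


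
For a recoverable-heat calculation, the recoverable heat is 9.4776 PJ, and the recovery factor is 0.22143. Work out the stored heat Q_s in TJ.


Q_s = Q_rec / RF
Q_s = 9.4776 / 0.22143
Q_s = 42.80179 PJ
Convert: 42.80179 PJ * 1000.0 = 42802 TJ
Q_s = 42802 TJ


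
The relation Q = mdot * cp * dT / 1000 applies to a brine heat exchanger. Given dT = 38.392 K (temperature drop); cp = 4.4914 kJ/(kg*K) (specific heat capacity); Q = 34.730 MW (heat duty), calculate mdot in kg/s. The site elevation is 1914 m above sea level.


mdot = Q * 1000 / (cp * dT)
mdot = 34.730 * 1000 / (4.4914 * 38.392)
mdot = 201.41 kg/s


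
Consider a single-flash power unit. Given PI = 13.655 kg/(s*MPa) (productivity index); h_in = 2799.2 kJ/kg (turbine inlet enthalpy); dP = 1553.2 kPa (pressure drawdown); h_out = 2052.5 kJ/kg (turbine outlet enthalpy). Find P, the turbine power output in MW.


Step 1: mdot = PI * dP / 1000 = 13.655 * 1553.2 / 1000 = 21.20895 kg/s
Step 2: P = mdot*(h_in - h_out)/1000 = 21.20895*(2799.2 - 2052.5)/1000 = 15.837 MW
P = 15.837 MW


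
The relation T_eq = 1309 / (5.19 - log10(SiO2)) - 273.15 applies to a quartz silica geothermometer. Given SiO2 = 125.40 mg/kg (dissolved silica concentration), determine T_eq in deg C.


T_eq = 1309 / (5.19 - log10(SiO2)) - 273.15
T_eq = 1309 / (5.19 - log10(125.40)) - 273.15
T_eq = 150.24 deg C


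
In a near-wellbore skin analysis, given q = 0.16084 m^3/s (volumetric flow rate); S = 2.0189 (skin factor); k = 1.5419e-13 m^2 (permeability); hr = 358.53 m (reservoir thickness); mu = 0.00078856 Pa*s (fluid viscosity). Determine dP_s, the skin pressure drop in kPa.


dP_s = S * q * mu / (2*pi*k*hr) / 1000
dP_s = 2.0189 * 0.16084 * 0.00078856 / (2*pi*1.5419e-13*358.53) / 1000
dP_s = 737.19 kPa


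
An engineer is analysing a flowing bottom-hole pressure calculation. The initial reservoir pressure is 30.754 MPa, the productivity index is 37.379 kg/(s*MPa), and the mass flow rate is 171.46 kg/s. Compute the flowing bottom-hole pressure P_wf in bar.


P_wf = P_i - mdot / PI
P_wf = 30.754 - 171.46 / 37.379
P_wf = 26.16693 MPa
Convert: 26.16693 MPa * 10.0 = 261.67 bar
P_wf = 261.67 bar


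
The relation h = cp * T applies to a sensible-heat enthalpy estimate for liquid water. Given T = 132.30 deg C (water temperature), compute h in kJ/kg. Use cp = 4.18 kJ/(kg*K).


h = cp * T
h = 4.18 * 132.30
h = 553.01 kJ/kg


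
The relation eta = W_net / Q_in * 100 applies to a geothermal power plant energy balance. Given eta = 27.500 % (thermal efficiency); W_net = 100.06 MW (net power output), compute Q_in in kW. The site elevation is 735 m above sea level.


Q_in = W_net / (eta / 100)
Q_in = 100.06 / (27.500 / 100)
Q_in = 363.8545 MW
Convert: 363.8545 MW * 1000.0 = 3.6385e+05 kW
Q_in = 3.6385e+05 kW


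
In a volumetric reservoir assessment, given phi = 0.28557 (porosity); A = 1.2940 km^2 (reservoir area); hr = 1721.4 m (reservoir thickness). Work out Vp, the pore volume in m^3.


Vp = A * 1e6 * hr * phi
Vp = 1.2940 * 1e6 * 1721.4 * 0.28557
Vp = 6.3610e+08 m^3


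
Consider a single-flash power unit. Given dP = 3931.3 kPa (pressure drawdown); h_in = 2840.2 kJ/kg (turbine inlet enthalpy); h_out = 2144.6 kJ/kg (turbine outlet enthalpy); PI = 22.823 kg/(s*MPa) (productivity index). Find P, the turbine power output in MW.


Step 1: mdot = PI * dP / 1000 = 22.823 * 3931.3 / 1000 = 89.72406 kg/s
Step 2: P = mdot*(h_in - h_out)/1000 = 89.72406*(2840.2 - 2144.6)/1000 = 62.412 MW
P = 62.412 MW


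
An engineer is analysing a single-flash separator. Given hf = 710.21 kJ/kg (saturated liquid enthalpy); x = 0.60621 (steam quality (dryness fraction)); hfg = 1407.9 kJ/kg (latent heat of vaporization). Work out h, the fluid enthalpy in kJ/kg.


h = hf + x * hfg
h = 710.21 + 0.60621 * 1407.9
h = 1563.7 kJ/kg


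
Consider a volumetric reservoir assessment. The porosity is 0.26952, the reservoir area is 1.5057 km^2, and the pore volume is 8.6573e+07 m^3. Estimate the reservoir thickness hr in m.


hr = Vp / (A * 1e6 * phi)
hr = 8.6573e+07 / (1.5057 * 1e6 * 0.26952)
hr = 213.33 m


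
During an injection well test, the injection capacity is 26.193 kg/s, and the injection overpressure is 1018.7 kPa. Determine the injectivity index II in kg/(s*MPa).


II = mdot * 1000 / dP
II = 26.193 * 1000 / 1018.7
II = 25.712 kg/(s*MPa)


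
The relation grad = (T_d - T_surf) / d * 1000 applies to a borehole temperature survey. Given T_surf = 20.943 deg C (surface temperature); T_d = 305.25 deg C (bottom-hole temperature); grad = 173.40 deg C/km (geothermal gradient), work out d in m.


d = (T_d - T_surf) / grad * 1000
d = (305.25 - 20.943) / 173.40 * 1000
d = 1639.6 m


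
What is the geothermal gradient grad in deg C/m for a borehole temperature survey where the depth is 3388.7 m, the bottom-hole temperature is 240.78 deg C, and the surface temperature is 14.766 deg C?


grad = (T_d - T_surf) / d * 1000
grad = (240.78 - 14.766) / 3388.7 * 1000
grad = 66.69637 deg C/km
Convert: 66.69637 deg C/km * 0.001 = 0.066696 deg C/m
grad = 0.066696 deg C/m


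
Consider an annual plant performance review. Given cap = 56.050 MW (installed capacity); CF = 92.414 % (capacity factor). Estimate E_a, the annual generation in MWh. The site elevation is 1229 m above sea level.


E_a = CF / 100 * cap * 8760
E_a = 92.414 / 100 * 56.050 * 8760
E_a = 4.5375e+05 MWh


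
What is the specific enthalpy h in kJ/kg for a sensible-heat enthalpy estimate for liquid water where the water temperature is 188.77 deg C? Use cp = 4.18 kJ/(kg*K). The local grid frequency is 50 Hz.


h = cp * T
h = 4.18 * 188.77
h = 789.06 kJ/kg


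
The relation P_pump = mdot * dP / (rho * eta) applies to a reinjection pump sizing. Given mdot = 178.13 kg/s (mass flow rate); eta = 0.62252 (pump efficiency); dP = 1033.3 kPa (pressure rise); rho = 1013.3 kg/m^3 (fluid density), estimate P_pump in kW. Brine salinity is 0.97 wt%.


P_pump = mdot * dP / (rho * eta)
P_pump = 178.13 * 1033.3 / (1013.3 * 0.62252)
P_pump = 291.79 kW


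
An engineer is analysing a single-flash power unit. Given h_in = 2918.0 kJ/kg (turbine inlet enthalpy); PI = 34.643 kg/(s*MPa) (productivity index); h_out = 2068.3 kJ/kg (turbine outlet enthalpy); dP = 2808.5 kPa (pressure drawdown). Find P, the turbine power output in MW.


Step 1: mdot = PI * dP / 1000 = 34.643 * 2808.5 / 1000 = 97.29487 kg/s
Step 2: P = mdot*(h_in - h_out)/1000 = 97.29487*(2918.0 - 2068.3)/1000 = 82.671 MW
P = 82.671 MW


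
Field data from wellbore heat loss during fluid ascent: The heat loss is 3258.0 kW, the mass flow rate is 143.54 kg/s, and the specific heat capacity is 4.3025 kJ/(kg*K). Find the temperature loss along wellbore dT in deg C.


dT = Q_loss / (mdot * cp)
dT = 3258.0 / (143.54 * 4.3025)
dT = 5.275423 K
Convert (temperature difference, 1 K = 1 deg C): 5.275423 K = 5.275423 deg C
dT = 5.2754 deg C


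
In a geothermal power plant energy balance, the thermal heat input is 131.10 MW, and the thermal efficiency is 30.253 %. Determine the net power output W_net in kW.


W_net = eta / 100 * Q_in
W_net = 30.253 / 100 * 131.10
W_net = 39.66168 MW
Convert: 39.66168 MW * 1000.0 = 39662 kW
W_net = 39662 kW


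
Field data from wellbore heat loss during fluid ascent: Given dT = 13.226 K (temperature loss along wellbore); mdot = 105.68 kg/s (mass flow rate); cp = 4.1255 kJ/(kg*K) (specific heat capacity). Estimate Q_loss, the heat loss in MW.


Q_loss = mdot * cp * dT
Q_loss = 105.68 * 4.1255 * 13.226
Q_loss = 5766.309 kW
Convert: 5766.309 kW * 0.001 = 5.7663 MW
Q_loss = 5.7663 MW


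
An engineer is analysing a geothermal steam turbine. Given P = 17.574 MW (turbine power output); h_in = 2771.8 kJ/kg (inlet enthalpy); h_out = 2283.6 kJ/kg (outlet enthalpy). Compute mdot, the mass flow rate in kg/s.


mdot = P * 1000 / (h_in - h_out)
mdot = 17.574 * 1000 / (2771.8 - 2283.6)
mdot = 35.998 kg/s


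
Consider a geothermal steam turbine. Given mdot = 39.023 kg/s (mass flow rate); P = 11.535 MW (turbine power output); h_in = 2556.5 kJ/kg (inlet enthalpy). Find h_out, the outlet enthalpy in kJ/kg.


h_out = h_in - P * 1000 / mdot
h_out = 2556.5 - 11.535 * 1000 / 39.023
h_out = 2260.9 kJ/kg


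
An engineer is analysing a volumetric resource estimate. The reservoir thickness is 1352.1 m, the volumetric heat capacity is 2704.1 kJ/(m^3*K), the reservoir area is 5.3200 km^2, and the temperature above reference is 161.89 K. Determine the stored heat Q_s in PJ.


Step 1: Vr = A*1e6*hr = 5.32*1e6*1352.1 = 7.193172e+09 m^3
Step 2: Q_s = Vr*rhoc*dT/1e12 = 7.193172e+09*2704.1*161.89/1e12 = 3148.9 PJ
Q_s = 3148.9 PJ


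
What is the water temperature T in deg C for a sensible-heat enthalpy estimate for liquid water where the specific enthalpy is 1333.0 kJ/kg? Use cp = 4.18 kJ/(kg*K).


T = h / cp
T = 1333.0 / 4.18
T = 318.90 deg C


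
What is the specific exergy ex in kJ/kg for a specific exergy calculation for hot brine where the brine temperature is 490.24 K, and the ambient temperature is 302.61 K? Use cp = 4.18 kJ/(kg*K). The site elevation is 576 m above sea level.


ex = cp * ((T_b - T_0) - T_0 * ln(T_b/T_0))
ex = 4.18 * ((490.24 - 302.61) - 302.61 * ln(490.24/302.61))
ex = 174.04 kJ/kg


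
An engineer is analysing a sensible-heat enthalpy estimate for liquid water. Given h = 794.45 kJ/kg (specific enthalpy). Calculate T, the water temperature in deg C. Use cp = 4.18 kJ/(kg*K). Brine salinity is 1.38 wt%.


T = h / cp
T = 794.45 / 4.18
T = 190.06 deg C


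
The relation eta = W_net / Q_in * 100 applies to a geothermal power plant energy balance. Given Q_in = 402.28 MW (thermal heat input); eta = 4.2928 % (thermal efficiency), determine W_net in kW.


W_net = eta / 100 * Q_in
W_net = 4.2928 / 100 * 402.28
W_net = 17.26908 MW
Convert: 17.26908 MW * 1000.0 = 17269 kW
W_net = 17269 kW


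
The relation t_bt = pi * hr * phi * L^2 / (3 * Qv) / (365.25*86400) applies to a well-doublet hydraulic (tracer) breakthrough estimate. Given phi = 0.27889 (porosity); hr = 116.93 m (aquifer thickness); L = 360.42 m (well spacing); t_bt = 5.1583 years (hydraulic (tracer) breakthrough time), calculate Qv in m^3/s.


Qv = pi*hr*phi*L^2 / (3*t_bt*365.25*86400)
Qv = pi*116.93*0.27889*360.42^2 / (3*5.1583*365.25*86400)
Qv = 0.027252 m^3/s


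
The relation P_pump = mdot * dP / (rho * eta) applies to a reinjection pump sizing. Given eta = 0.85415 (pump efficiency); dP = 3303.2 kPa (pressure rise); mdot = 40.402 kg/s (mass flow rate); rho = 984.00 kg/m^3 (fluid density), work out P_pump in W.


P_pump = mdot * dP / (rho * eta)
P_pump = 40.402 * 3303.2 / (984.00 * 0.85415)
P_pump = 158.7846 kW
Convert: 158.7846 kW * 1000.0 = 1.5878e+05 W
P_pump = 1.5878e+05 W


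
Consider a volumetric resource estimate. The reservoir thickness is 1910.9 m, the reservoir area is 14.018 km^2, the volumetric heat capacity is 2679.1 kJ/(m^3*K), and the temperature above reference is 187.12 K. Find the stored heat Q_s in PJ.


Step 1: Vr = A*1e6*hr = 14.018*1e6*1910.9 = 2.678700e+10 m^3
Step 2: Q_s = Vr*rhoc*dT/1e12 = 2.678700e+10*2679.1*187.12/1e12 = 13429 PJ
Q_s = 13429 PJ


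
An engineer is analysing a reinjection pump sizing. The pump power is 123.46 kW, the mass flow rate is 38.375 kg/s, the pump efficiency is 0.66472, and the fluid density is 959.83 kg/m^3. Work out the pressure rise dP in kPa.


dP = P_pump * rho * eta / mdot
dP = 123.46 * 959.83 * 0.66472 / 38.375
dP = 2052.6 kPa


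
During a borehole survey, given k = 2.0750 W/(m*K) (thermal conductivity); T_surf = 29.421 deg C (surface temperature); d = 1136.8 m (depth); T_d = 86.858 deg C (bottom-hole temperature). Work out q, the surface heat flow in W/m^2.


Step 1: grad = (T_d - T_surf)/d * 1000 = (86.858 - 29.421)/1136.8 * 1000 = 50.52516 deg C/km
Step 2: q = k * grad / 1000 = 2.075 * 50.52516 / 1000 = 0.10484 W/m^2
q = 0.10484 W/m^2


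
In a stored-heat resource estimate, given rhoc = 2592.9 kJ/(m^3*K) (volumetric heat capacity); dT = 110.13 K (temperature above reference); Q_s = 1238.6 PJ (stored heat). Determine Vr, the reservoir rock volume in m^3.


Vr = Q_s * 1e12 / (rhoc * dT)
Vr = 1238.6 * 1e12 / (2592.9 * 110.13)
Vr = 4.3375e+09 m^3


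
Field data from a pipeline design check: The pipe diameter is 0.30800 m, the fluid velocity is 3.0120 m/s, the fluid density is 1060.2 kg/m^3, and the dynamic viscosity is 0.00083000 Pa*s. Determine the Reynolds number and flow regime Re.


Step 1: Re = rho*vel*D/mu = 1060.2*3.012*0.308/0.00083 = 1.1850e+06
Step 2: Re = 1.1850e+06 > 4000, so flow is turbulent.
Re = 1.1850e+06 (turbulent)


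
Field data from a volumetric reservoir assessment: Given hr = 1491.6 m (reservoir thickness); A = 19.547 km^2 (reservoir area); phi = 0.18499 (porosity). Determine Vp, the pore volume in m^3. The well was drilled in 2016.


Vp = A * 1e6 * hr * phi
Vp = 19.547 * 1e6 * 1491.6 * 0.18499
Vp = 5.3936e+09 m^3


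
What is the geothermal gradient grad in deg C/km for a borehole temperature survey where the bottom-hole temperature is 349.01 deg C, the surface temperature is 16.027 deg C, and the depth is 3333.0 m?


grad = (T_d - T_surf) / d * 1000
grad = (349.01 - 16.027) / 3333.0 * 1000
grad = 99.905 deg C/km


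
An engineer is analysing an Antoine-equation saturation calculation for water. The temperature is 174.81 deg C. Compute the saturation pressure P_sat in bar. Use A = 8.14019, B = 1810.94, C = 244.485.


P_sat = 10^(A - B/(C + T)) / 760 * 0.101325
P_sat = 10^(8.14019 - 1810.94/(244.485 + 174.81)) / 760 * 0.101325
P_sat = 0.8832453 MPa
Convert: 0.8832453 MPa * 10.0 = 8.8325 bar
P_sat = 8.8325 bar


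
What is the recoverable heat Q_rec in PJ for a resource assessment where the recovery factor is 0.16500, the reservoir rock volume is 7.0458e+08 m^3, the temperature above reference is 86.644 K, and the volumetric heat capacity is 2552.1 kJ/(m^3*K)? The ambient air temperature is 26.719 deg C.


Step 1: Q_s = Vr*rhoc*dT/1e12 = 7.0458e+08*2552.1*86.644/1e12 = 155.7997 PJ
Step 2: Q_rec = Q_s * RF = 155.7997 * 0.165 = 25.707 PJ
Q_rec = 25.707 PJ


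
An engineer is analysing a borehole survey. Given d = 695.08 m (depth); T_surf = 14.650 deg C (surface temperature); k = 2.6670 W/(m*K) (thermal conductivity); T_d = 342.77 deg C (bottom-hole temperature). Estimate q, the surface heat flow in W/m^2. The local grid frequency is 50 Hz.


Step 1: grad = (T_d - T_surf)/d * 1000 = (342.77 - 14.65)/695.08 * 1000 = 472.0608 deg C/km
Step 2: q = k * grad / 1000 = 2.667 * 472.0608 / 1000 = 1.2590 W/m^2
q = 1.2590 W/m^2


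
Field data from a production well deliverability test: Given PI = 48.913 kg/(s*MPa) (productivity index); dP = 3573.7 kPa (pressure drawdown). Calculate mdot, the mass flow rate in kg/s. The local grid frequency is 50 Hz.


mdot = PI * dP / 1000
mdot = 48.913 * 3573.7 / 1000
mdot = 174.80 kg/s


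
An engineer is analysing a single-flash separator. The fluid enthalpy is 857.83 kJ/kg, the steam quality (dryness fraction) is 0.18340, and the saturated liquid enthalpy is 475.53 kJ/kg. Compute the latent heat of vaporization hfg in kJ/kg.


hfg = (h - hf) / x
hfg = (857.83 - 475.53) / 0.18340
hfg = 2084.5 kJ/kg


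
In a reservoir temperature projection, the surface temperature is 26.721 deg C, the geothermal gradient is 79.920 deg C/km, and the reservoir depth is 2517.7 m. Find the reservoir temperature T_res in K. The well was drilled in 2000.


T_res = T_surf + grad * d / 1000
T_res = 26.721 + 79.920 * 2517.7 / 1000
T_res = 227.9356 deg C
Convert to K: 227.9356 + 273.15 = 501.09 K
T_res = 501.09 K


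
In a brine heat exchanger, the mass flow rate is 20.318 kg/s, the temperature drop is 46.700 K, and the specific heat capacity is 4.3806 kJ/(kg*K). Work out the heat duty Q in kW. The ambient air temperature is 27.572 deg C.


Q = mdot * cp * dT / 1000
Q = 20.318 * 4.3806 * 46.700 / 1000
Q = 4.156535 MW
Convert: 4.156535 MW * 1000.0 = 4156.5 kW
Q = 4156.5 kW


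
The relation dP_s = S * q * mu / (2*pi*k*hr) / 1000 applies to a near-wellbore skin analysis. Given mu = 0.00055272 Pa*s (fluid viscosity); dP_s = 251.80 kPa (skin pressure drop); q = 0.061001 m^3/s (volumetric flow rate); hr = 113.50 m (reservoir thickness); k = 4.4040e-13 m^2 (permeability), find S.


S = dP_s * 1000 * 2*pi*k*hr / (q*mu)
S = 251.80 * 1000 * 2*pi*4.4040e-13*113.50 / (0.061001*0.00055272)
S = 2.3455


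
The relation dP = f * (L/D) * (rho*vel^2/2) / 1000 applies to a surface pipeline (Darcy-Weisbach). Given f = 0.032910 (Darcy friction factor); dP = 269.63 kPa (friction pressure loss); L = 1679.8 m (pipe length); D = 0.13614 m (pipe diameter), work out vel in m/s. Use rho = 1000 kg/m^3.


vel = sqrt(dP*1000*2*D / (f*L*rho))
vel = sqrt(269.63*1000*2*0.13614 / (0.032910*1679.8*1000))
vel = 1.1524 m/s


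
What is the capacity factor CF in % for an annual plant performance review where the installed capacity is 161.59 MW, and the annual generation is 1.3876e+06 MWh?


CF = E_a / (cap * 8760) * 100
CF = 1.3876e+06 / (161.59 * 8760) * 100
CF = 98.027 %


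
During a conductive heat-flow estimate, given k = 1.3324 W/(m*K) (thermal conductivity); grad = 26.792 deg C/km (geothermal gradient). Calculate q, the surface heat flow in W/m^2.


q = k * grad / 1000
q = 1.3324 * 26.792 / 1000
q = 0.035698 W/m^2


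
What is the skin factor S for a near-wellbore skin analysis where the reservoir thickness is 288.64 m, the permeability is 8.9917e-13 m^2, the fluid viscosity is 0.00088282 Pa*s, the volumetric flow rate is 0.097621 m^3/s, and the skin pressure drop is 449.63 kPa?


S = dP_s * 1000 * 2*pi*k*hr / (q*mu)
S = 449.63 * 1000 * 2*pi*8.9917e-13*288.64 / (0.097621*0.00088282)
S = 8.5078


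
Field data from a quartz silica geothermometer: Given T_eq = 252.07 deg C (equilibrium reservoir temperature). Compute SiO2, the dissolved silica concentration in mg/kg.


SiO2 = 10^(5.19 - 1309/(T_eq + 273.15))
SiO2 = 10^(5.19 - 1309/(252.07 + 273.15))
SiO2 = 498.55 mg/kg


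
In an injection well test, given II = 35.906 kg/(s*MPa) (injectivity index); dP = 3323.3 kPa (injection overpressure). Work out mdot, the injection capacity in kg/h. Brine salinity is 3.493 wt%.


mdot = II * dP / 1000
mdot = 35.906 * 3323.3 / 1000
mdot = 119.3264 kg/s
Convert: 119.3264 kg/s * 3600.0 = 4.2958e+05 kg/h
mdot = 4.2958e+05 kg/h


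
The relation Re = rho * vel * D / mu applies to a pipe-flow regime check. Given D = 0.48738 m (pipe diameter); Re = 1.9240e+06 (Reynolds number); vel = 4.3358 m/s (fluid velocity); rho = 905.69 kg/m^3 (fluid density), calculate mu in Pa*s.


mu = rho * vel * D / Re
mu = 905.69 * 4.3358 * 0.48738 / 1.9240e+06
mu = 0.00099474 Pa*s


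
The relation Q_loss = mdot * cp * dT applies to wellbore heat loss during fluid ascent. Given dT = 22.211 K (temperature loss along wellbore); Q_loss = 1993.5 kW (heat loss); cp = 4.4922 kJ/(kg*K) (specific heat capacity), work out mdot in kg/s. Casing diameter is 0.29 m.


mdot = Q_loss / (cp * dT)
mdot = 1993.5 / (4.4922 * 22.211)
mdot = 19.980 kg/s


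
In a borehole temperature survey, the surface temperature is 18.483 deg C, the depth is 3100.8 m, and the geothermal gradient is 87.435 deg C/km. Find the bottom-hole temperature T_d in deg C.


T_d = T_surf + grad * d / 1000
T_d = 18.483 + 87.435 * 3100.8 / 1000
T_d = 289.60 deg C


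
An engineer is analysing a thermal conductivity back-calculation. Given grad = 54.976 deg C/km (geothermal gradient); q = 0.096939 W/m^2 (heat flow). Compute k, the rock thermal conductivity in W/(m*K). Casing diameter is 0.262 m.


k = q / (grad / 1000)
k = 0.096939 / (54.976 / 1000)
k = 1.7633 W/(m*K)


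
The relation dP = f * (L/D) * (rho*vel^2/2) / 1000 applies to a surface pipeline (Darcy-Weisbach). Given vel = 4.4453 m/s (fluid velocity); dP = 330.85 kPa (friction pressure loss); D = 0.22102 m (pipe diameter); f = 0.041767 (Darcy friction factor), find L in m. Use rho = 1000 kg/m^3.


L = dP*1000*D / (f*rho*vel^2/2)
L = 330.85*1000*0.22102 / (0.041767*1000*4.4453^2/2)
L = 177.20 m


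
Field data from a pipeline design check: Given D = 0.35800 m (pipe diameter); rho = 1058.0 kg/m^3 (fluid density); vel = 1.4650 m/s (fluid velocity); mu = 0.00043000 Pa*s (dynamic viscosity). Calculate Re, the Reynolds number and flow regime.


Step 1: Re = rho*vel*D/mu = 1058.0*1.465*0.358/0.00043 = 1.2904e+06
Step 2: Re = 1.2904e+06 > 4000, so flow is turbulent.
Re = 1.2904e+06 (turbulent)


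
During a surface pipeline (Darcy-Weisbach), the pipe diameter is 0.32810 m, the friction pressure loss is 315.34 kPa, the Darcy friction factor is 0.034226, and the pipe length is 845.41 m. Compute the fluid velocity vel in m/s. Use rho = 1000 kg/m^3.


vel = sqrt(dP*1000*2*D / (f*L*rho))
vel = sqrt(315.34*1000*2*0.32810 / (0.034226*845.41*1000))
vel = 2.6742 m/s


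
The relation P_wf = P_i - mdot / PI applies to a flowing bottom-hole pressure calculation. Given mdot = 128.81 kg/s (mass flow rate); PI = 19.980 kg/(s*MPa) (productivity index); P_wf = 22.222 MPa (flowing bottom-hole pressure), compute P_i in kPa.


P_i = P_wf + mdot / PI
P_i = 22.222 + 128.81 / 19.980
P_i = 28.66895 MPa
Convert: 28.66895 MPa * 1000.0 = 28669 kPa
P_i = 28669 kPa


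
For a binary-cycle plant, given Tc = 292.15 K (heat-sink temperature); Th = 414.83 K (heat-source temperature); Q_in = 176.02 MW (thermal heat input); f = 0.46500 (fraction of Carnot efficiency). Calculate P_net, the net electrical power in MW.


Step 1: eta = (1 - Tc/Th)*f = (1 - 292.15/414.83)*0.465 = 0.1375171
Step 2: P_net = eta * Q_in = 0.1375171 * 176.02 = 24.206 MW
P_net = 24.206 MW


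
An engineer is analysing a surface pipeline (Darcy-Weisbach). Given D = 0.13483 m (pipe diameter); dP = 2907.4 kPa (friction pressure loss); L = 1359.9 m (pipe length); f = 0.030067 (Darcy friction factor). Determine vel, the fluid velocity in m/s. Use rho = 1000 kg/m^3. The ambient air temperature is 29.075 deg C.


vel = sqrt(dP*1000*2*D / (f*L*rho))
vel = sqrt(2907.4*1000*2*0.13483 / (0.030067*1359.9*1000))
vel = 4.3789 m/s


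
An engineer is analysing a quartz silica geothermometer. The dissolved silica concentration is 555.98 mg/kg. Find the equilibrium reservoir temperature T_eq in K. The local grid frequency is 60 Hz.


T_eq = 1309 / (5.19 - log10(SiO2)) - 273.15
T_eq = 1309 / (5.19 - log10(555.98)) - 273.15
T_eq = 262.2413 deg C
Convert to K: 262.2413 + 273.15 = 535.39 K
T_eq = 535.39 K


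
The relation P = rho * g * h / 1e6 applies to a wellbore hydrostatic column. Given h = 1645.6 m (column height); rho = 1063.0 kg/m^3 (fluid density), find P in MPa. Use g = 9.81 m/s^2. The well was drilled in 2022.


P = rho * g * h / 1e6
P = 1063.0 * 9.81 * 1645.6 / 1e6
P = 17.160 MPa


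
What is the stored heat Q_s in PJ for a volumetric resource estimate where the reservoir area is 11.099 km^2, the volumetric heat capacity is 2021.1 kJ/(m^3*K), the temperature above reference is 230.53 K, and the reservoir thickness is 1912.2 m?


Step 1: Vr = A*1e6*hr = 11.099*1e6*1912.2 = 2.122351e+10 m^3
Step 2: Q_s = Vr*rhoc*dT/1e12 = 2.122351e+10*2021.1*230.53/1e12 = 9888.5 PJ
Q_s = 9888.5 PJ


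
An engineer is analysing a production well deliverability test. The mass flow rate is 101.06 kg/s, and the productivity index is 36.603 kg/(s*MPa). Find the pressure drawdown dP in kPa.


dP = mdot * 1000 / PI
dP = 101.06 * 1000 / 36.603
dP = 2761.0 kPa


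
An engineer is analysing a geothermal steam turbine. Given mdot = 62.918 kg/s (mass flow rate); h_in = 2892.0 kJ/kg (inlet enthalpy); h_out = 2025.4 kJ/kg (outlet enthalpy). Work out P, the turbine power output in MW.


P = mdot * (h_in - h_out) / 1000
P = 62.918 * (2892.0 - 2025.4) / 1000
P = 54.525 MW


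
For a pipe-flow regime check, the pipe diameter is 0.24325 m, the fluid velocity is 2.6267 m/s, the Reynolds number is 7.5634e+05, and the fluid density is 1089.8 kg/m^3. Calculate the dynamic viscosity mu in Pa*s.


mu = rho * vel * D / Re
mu = 1089.8 * 2.6267 * 0.24325 / 7.5634e+05
mu = 0.00092065 Pa*s


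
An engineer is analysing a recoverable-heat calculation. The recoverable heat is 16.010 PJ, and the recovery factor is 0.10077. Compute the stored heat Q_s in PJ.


Q_s = Q_rec / RF
Q_s = 16.010 / 0.10077
Q_s = 158.88 PJ


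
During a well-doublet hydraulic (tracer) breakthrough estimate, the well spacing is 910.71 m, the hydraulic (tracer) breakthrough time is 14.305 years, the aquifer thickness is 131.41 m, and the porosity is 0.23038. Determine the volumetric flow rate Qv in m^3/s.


Qv = pi*hr*phi*L^2 / (3*t_bt*365.25*86400)
Qv = pi*131.41*0.23038*910.71^2 / (3*14.305*365.25*86400)
Qv = 0.058247 m^3/s


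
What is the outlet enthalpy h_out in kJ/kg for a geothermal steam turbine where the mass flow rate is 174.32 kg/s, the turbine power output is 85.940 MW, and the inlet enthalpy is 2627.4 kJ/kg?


h_out = h_in - P * 1000 / mdot
h_out = 2627.4 - 85.940 * 1000 / 174.32
h_out = 2134.4 kJ/kg


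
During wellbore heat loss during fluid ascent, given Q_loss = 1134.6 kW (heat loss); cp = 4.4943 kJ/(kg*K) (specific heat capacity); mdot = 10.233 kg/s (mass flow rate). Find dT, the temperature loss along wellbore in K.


dT = Q_loss / (mdot * cp)
dT = 1134.6 / (10.233 * 4.4943)
dT = 24.670 K


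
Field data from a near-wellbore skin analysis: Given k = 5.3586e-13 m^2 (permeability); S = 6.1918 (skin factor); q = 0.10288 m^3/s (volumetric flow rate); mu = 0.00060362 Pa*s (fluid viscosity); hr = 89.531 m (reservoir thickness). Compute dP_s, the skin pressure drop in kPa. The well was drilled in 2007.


dP_s = S * q * mu / (2*pi*k*hr) / 1000
dP_s = 6.1918 * 0.10288 * 0.00060362 / (2*pi*5.3586e-13*89.531) / 1000
dP_s = 1275.6 kPa


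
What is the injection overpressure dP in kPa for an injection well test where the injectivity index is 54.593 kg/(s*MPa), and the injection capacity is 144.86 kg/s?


dP = mdot * 1000 / II
dP = 144.86 * 1000 / 54.593
dP = 2653.5 kPa


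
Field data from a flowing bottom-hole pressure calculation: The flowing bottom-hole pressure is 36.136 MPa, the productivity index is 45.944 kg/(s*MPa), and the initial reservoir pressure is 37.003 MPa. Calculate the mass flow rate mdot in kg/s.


mdot = (P_i - P_wf) * PI
mdot = (37.003 - 36.136) * 45.944
mdot = 39.833 kg/s


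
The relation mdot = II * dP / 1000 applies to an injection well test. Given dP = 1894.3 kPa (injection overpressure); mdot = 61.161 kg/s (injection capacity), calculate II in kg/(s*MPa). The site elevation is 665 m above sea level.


II = mdot * 1000 / dP
II = 61.161 * 1000 / 1894.3
II = 32.287 kg/(s*MPa)


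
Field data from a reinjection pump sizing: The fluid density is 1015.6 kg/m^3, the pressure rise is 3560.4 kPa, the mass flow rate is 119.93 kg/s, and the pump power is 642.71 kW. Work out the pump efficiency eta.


eta = mdot * dP / (rho * P_pump)
eta = 119.93 * 3560.4 / (1015.6 * 642.71)
eta = 0.65417


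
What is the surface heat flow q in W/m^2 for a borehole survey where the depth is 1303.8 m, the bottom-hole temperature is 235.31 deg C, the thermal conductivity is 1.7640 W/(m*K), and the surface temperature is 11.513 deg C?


Step 1: grad = (T_d - T_surf)/d * 1000 = (235.31 - 11.513)/1303.8 * 1000 = 171.6498 deg C/km
Step 2: q = k * grad / 1000 = 1.764 * 171.6498 / 1000 = 0.30279 W/m^2
q = 0.30279 W/m^2
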